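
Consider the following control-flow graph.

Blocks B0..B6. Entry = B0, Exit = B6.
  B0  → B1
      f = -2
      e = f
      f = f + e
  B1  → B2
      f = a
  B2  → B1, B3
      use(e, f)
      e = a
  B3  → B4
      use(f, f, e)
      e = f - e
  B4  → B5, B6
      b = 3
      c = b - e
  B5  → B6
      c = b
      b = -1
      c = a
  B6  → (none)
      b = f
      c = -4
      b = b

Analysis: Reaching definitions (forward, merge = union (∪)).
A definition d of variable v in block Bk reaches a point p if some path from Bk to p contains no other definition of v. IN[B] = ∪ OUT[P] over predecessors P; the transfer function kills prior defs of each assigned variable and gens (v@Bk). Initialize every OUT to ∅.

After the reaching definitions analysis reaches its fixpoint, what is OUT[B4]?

Converged values:
  B0: | IN={} | OUT={e@B0, f@B0}
  B1: | IN={e@B0, e@B2, f@B0, f@B1} | OUT={e@B0, e@B2, f@B1}
  B2: | IN={e@B0, e@B2, f@B1} | OUT={e@B2, f@B1}
  B3: | IN={e@B2, f@B1} | OUT={e@B3, f@B1}
  B4: | IN={e@B3, f@B1} | OUT={b@B4, c@B4, e@B3, f@B1}
  B5: | IN={b@B4, c@B4, e@B3, f@B1} | OUT={b@B5, c@B5, e@B3, f@B1}
  B6: | IN={b@B4, b@B5, c@B4, c@B5, e@B3, f@B1} | OUT={b@B6, c@B6, e@B3, f@B1}

Merge at B4: IN[B4] = OUT[B3] = {e@B3, f@B1}
Applying B4's transfer function to that IN value gives OUT[B4] (row B4 above).

Answer: {b@B4, c@B4, e@B3, f@B1}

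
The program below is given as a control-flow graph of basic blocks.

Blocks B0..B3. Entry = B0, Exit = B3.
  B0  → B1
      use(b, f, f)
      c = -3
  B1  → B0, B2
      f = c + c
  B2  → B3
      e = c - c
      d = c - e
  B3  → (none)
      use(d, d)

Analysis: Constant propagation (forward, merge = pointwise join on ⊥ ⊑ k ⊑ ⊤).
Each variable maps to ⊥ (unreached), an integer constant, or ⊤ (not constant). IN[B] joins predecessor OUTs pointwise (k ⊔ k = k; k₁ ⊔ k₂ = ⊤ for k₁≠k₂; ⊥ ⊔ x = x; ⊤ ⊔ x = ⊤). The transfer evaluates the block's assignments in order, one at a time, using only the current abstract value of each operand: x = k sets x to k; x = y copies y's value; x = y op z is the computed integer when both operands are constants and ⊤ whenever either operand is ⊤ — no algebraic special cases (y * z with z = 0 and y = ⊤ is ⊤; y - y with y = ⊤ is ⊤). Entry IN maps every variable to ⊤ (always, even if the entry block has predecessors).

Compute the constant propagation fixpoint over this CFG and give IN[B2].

Converged values:
  B0: | IN=(all ⊤) | OUT={c:-3; rest ⊤}
  B1: | IN={c:-3; rest ⊤} | OUT={c:-3, f:-6; rest ⊤}
  B2: | IN={c:-3, f:-6; rest ⊤} | OUT={c:-3, d:-3, e:0, f:-6; rest ⊤}
  B3: | IN={c:-3, d:-3, e:0, f:-6; rest ⊤} | OUT={c:-3, d:-3, e:0, f:-6; rest ⊤}

Merge at B2: IN[B2] = OUT[B1] = {a: ⊤, b: ⊤, c: -3, d: ⊤, e: ⊤, f: -6}

Answer: {a: ⊤, b: ⊤, c: -3, d: ⊤, e: ⊤, f: -6}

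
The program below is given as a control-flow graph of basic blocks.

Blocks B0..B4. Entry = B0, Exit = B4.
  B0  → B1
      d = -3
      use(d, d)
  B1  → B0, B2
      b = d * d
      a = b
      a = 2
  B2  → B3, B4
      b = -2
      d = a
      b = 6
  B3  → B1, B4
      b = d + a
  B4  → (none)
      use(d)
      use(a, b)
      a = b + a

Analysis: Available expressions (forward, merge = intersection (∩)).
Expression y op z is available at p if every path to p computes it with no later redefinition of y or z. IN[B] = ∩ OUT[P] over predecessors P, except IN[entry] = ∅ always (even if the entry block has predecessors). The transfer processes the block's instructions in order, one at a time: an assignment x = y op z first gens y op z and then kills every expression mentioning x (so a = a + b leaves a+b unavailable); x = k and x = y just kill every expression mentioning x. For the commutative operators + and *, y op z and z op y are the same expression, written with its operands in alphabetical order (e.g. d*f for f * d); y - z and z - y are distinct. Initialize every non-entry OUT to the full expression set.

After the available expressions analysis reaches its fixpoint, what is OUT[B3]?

Answer: {a+d}

Derivation:
Per-block solution:
  B0:   IN={}   OUT={}
  B1:   IN={}   OUT={d*d}
  B2:   IN={d*d}   OUT={}
  B3:   IN={}   OUT={a+d}
  B4:   IN={}   OUT={}

Merge at B3: IN[B3] = OUT[B2] = {}
Applying B3's transfer function to that IN value gives OUT[B3] (row B3 above).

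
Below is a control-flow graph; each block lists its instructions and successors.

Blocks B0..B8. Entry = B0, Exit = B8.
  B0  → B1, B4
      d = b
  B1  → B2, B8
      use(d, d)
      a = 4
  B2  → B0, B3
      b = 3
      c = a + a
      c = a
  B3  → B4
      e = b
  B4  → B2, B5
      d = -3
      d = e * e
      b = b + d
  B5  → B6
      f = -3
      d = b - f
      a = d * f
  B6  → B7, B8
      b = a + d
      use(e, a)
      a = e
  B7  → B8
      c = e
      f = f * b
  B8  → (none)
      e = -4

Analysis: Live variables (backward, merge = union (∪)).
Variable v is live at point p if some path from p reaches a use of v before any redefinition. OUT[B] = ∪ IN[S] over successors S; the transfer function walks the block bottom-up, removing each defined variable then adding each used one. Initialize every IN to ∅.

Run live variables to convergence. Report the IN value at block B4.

Per-block solution:
  B0:   IN={a, b, e}   OUT={a, b, d, e}
  B1:   IN={d, e}   OUT={a, e}
  B2:   IN={a, e}   OUT={a, b, e}
  B3:   IN={a, b}   OUT={a, b, e}
  B4:   IN={a, b, e}   OUT={a, b, e}
  B5:   IN={b, e}   OUT={a, d, e, f}
  B6:   IN={a, d, e, f}   OUT={b, e, f}
  B7:   IN={b, e, f}   OUT={}
  B8:   IN={}   OUT={}

Merge at B4: OUT[B4] = IN[B2] ⊔ IN[B5] = {a, b, e}
Applying B4's transfer function to that OUT value gives IN[B4] (row B4 above).

Answer: {a, b, e}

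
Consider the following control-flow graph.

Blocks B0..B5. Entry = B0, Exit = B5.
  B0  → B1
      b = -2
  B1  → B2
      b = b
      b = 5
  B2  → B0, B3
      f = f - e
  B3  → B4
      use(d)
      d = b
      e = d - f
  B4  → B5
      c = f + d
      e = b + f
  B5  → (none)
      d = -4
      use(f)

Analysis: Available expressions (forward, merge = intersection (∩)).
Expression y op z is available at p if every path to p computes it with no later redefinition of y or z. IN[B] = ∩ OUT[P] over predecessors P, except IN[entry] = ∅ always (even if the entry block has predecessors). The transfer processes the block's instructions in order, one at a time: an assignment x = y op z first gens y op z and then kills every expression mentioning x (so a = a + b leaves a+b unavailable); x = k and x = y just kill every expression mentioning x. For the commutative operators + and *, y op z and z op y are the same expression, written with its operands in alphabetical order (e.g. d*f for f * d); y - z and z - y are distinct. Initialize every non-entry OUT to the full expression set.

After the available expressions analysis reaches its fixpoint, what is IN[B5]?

Fixpoint table:
  B0:  IN={}  OUT={}
  B1:  IN={}  OUT={}
  B2:  IN={}  OUT={}
  B3:  IN={}  OUT={d-f}
  B4:  IN={d-f}  OUT={b+f, d+f, d-f}
  B5:  IN={b+f, d+f, d-f}  OUT={b+f}

Merge at B5: IN[B5] = OUT[B4] = {b+f, d+f, d-f}

Answer: {b+f, d+f, d-f}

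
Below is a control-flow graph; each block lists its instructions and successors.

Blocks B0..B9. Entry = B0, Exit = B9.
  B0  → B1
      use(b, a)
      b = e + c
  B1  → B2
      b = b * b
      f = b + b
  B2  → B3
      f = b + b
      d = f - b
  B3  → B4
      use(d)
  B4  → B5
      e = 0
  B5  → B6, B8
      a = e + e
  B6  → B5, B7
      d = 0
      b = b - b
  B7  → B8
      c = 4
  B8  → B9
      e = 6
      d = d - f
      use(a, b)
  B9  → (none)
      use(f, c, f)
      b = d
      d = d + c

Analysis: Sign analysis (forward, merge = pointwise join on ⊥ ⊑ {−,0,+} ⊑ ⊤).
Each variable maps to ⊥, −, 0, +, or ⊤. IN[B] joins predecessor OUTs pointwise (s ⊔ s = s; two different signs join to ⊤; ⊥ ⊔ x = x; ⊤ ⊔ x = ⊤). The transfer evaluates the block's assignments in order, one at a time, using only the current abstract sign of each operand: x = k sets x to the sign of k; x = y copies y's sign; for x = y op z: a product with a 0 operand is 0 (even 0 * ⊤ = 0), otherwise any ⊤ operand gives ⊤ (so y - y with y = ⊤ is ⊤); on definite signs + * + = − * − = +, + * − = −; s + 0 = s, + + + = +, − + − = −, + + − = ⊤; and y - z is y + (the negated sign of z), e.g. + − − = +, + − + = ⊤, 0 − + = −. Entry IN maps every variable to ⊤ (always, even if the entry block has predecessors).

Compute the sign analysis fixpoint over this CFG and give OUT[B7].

Answer: {a: 0, b: ⊤, c: +, d: 0, e: 0, f: ⊤}

Derivation:
Per-block solution:
  B0: | IN=(all ⊤) | OUT=(all ⊤)
  B1: | IN=(all ⊤) | OUT=(all ⊤)
  B2: | IN=(all ⊤) | OUT=(all ⊤)
  B3: | IN=(all ⊤) | OUT=(all ⊤)
  B4: | IN=(all ⊤) | OUT={e:0; rest ⊤}
  B5: | IN={e:0; rest ⊤} | OUT={a:0, e:0; rest ⊤}
  B6: | IN={a:0, e:0; rest ⊤} | OUT={a:0, d:0, e:0; rest ⊤}
  B7: | IN={a:0, d:0, e:0; rest ⊤} | OUT={a:0, c:+, d:0, e:0; rest ⊤}
  B8: | IN={a:0, e:0; rest ⊤} | OUT={a:0, e:+; rest ⊤}
  B9: | IN={a:0, e:+; rest ⊤} | OUT={a:0, e:+; rest ⊤}

Merge at B7: IN[B7] = OUT[B6] = {a: 0, b: ⊤, c: ⊤, d: 0, e: 0, f: ⊤}
Applying B7's transfer function to that IN value gives OUT[B7] (row B7 above).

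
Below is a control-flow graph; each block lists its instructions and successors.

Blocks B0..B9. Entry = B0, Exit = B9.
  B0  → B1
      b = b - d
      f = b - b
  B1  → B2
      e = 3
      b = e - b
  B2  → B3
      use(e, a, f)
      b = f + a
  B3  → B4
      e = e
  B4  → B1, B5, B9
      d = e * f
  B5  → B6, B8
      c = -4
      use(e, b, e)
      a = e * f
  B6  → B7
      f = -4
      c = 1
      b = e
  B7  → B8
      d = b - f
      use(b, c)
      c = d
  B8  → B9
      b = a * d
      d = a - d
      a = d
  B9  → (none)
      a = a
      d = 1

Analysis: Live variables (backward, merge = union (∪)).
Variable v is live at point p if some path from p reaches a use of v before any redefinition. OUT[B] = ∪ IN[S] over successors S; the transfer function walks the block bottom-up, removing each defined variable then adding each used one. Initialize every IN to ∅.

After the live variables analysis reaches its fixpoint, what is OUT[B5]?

Per-block solution:
  B0:  IN={a, b, d}  OUT={a, b, f}
  B1:  IN={a, b, f}  OUT={a, e, f}
  B2:  IN={a, e, f}  OUT={a, b, e, f}
  B3:  IN={a, b, e, f}  OUT={a, b, e, f}
  B4:  IN={a, b, e, f}  OUT={a, b, d, e, f}
  B5:  IN={b, d, e, f}  OUT={a, d, e}
  B6:  IN={a, e}  OUT={a, b, c, f}
  B7:  IN={a, b, c, f}  OUT={a, d}
  B8:  IN={a, d}  OUT={a}
  B9:  IN={a}  OUT={}

Merge at B5: OUT[B5] = IN[B6] ⊔ IN[B8] = {a, d, e}

Answer: {a, d, e}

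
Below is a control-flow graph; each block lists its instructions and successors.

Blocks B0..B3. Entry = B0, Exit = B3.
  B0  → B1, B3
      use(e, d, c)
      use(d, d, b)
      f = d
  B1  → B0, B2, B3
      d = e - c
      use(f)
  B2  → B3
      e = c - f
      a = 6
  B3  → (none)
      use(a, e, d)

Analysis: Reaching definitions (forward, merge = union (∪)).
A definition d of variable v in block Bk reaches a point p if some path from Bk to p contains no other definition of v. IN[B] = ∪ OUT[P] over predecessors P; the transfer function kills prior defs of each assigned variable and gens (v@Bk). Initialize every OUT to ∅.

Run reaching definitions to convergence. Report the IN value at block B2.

Per-block solution:
  B0: | IN={d@B1, f@B0} | OUT={d@B1, f@B0}
  B1: | IN={d@B1, f@B0} | OUT={d@B1, f@B0}
  B2: | IN={d@B1, f@B0} | OUT={a@B2, d@B1, e@B2, f@B0}
  B3: | IN={a@B2, d@B1, e@B2, f@B0} | OUT={a@B2, d@B1, e@B2, f@B0}

Merge at B2: IN[B2] = OUT[B1] = {d@B1, f@B0}

Answer: {d@B1, f@B0}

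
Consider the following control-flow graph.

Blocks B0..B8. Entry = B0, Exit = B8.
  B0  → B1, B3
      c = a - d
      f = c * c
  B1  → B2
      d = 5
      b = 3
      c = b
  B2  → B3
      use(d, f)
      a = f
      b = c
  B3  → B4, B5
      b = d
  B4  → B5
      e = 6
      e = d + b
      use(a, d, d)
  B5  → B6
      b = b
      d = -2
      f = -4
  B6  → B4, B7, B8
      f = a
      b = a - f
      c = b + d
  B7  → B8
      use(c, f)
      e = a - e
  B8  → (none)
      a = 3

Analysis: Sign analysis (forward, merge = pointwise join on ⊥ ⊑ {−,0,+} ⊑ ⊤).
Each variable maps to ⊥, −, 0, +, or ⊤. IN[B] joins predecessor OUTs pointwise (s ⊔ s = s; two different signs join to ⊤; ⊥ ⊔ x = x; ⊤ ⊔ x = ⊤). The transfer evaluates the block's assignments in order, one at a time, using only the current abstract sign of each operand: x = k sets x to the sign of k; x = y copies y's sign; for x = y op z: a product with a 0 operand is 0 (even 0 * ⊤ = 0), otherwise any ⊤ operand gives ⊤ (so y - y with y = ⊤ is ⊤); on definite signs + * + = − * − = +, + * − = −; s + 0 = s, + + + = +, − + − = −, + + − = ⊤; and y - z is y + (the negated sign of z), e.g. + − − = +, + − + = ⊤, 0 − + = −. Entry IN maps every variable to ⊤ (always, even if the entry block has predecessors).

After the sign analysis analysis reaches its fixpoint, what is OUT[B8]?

Answer: {a: +, b: ⊤, c: ⊤, d: -, e: ⊤, f: ⊤}

Trace:
Fixpoint table:
  B0:  IN=(all ⊤)  OUT=(all ⊤)
  B1:  IN=(all ⊤)  OUT={b:+, c:+, d:+; rest ⊤}
  B2:  IN={b:+, c:+, d:+; rest ⊤}  OUT={b:+, c:+, d:+; rest ⊤}
  B3:  IN=(all ⊤)  OUT=(all ⊤)
  B4:  IN=(all ⊤)  OUT=(all ⊤)
  B5:  IN=(all ⊤)  OUT={d:-, f:-; rest ⊤}
  B6:  IN={d:-, f:-; rest ⊤}  OUT={d:-; rest ⊤}
  B7:  IN={d:-; rest ⊤}  OUT={d:-; rest ⊤}
  B8:  IN={d:-; rest ⊤}  OUT={a:+, d:-; rest ⊤}

Merge at B8: IN[B8] = OUT[B6] ⊔ OUT[B7] = {a: ⊤, b: ⊤, c: ⊤, d: -, e: ⊤, f: ⊤}
Applying B8's transfer function to that IN value gives OUT[B8] (row B8 above).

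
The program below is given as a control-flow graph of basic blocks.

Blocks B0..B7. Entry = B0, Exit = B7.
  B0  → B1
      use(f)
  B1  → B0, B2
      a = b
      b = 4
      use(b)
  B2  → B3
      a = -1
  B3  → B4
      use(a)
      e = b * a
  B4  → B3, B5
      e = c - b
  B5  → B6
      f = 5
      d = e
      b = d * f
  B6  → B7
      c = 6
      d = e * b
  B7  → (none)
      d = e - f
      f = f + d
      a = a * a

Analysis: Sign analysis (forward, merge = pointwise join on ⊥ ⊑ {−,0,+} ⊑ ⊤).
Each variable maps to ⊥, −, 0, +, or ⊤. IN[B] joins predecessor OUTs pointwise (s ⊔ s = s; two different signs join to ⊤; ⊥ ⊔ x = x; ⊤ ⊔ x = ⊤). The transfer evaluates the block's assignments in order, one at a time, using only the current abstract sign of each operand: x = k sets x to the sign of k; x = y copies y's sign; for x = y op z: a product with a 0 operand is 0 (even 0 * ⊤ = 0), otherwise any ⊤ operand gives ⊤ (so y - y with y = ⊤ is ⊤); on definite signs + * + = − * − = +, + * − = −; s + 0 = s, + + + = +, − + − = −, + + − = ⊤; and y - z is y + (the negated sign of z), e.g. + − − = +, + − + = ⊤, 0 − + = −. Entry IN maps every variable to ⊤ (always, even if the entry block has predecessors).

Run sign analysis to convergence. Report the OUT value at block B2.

Answer: {a: -, b: +, c: ⊤, d: ⊤, e: ⊤, f: ⊤}

Working:
Fixpoint table:
  B0:   IN=(all ⊤)   OUT=(all ⊤)
  B1:   IN=(all ⊤)   OUT={b:+; rest ⊤}
  B2:   IN={b:+; rest ⊤}   OUT={a:-, b:+; rest ⊤}
  B3:   IN={a:-, b:+; rest ⊤}   OUT={a:-, b:+, e:-; rest ⊤}
  B4:   IN={a:-, b:+, e:-; rest ⊤}   OUT={a:-, b:+; rest ⊤}
  B5:   IN={a:-, b:+; rest ⊤}   OUT={a:-, f:+; rest ⊤}
  B6:   IN={a:-, f:+; rest ⊤}   OUT={a:-, c:+, f:+; rest ⊤}
  B7:   IN={a:-, c:+, f:+; rest ⊤}   OUT={a:+, c:+; rest ⊤}

Merge at B2: IN[B2] = OUT[B1] = {a: ⊤, b: +, c: ⊤, d: ⊤, e: ⊤, f: ⊤}
Applying B2's transfer function to that IN value gives OUT[B2] (row B2 above).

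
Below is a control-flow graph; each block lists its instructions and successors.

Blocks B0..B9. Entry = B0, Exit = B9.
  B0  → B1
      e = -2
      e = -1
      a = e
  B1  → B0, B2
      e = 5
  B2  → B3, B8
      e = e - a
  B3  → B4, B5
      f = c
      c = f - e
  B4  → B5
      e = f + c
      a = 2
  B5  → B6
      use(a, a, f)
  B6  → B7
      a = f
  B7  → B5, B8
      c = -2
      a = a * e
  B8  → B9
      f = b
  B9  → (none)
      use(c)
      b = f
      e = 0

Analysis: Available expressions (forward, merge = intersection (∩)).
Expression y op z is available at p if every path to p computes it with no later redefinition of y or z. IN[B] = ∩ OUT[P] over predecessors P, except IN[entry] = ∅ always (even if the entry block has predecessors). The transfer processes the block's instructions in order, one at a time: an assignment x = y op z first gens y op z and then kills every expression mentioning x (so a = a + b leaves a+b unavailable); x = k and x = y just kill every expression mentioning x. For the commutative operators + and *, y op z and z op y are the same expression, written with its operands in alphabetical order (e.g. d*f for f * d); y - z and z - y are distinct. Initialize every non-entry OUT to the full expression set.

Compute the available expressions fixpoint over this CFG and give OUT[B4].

Converged values:
  B0:   IN={}   OUT={}
  B1:   IN={}   OUT={}
  B2:   IN={}   OUT={}
  B3:   IN={}   OUT={f-e}
  B4:   IN={f-e}   OUT={c+f}
  B5:   IN={}   OUT={}
  B6:   IN={}   OUT={}
  B7:   IN={}   OUT={}
  B8:   IN={}   OUT={}
  B9:   IN={}   OUT={}

Merge at B4: IN[B4] = OUT[B3] = {f-e}
Applying B4's transfer function to that IN value gives OUT[B4] (row B4 above).

Answer: {c+f}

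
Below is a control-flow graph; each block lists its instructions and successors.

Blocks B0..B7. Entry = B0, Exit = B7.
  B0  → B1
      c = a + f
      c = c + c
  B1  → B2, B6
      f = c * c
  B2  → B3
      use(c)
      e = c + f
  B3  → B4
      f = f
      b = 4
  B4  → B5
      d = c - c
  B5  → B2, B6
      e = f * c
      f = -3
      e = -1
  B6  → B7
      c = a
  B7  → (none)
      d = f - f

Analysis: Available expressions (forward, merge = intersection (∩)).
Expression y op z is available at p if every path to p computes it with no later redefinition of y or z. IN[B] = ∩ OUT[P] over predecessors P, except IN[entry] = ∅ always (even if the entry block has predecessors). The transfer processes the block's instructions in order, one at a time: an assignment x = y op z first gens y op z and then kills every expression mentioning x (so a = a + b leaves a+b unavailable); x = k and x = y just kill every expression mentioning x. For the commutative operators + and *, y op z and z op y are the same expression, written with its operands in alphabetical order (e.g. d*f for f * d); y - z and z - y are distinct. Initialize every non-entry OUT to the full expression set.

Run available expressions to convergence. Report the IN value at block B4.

Fixpoint table:
  B0:   IN={}   OUT={a+f}
  B1:   IN={a+f}   OUT={c*c}
  B2:   IN={c*c}   OUT={c*c, c+f}
  B3:   IN={c*c, c+f}   OUT={c*c}
  B4:   IN={c*c}   OUT={c*c, c-c}
  B5:   IN={c*c, c-c}   OUT={c*c, c-c}
  B6:   IN={c*c}   OUT={}
  B7:   IN={}   OUT={f-f}

Merge at B4: IN[B4] = OUT[B3] = {c*c}

Answer: {c*c}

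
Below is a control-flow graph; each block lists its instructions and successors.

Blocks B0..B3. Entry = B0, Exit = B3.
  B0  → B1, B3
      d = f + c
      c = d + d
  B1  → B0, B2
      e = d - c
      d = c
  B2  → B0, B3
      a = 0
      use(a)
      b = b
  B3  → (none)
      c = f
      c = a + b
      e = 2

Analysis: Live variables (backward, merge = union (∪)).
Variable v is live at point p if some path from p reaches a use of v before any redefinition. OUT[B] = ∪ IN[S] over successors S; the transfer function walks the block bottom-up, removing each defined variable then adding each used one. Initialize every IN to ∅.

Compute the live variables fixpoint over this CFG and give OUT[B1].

Answer: {a, b, c, f}

Derivation:
Fixpoint table:
  B0: | IN={a, b, c, f} | OUT={a, b, c, d, f}
  B1: | IN={a, b, c, d, f} | OUT={a, b, c, f}
  B2: | IN={b, c, f} | OUT={a, b, c, f}
  B3: | IN={a, b, f} | OUT={}

Merge at B1: OUT[B1] = IN[B0] ⊔ IN[B2] = {a, b, c, f}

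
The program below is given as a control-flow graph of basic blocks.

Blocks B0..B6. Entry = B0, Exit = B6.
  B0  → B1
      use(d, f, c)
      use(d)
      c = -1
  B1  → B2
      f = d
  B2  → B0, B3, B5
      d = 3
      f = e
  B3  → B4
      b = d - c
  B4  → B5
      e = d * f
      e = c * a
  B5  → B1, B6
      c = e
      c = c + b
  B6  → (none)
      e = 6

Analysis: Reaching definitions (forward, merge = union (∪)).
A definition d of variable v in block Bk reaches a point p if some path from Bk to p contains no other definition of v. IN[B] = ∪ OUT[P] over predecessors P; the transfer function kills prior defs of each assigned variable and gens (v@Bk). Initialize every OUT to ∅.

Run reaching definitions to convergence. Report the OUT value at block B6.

Fixpoint table:
  B0: | IN={b@B3, c@B0, c@B5, d@B2, e@B4, f@B2} | OUT={b@B3, c@B0, d@B2, e@B4, f@B2}
  B1: | IN={b@B3, c@B0, c@B5, d@B2, e@B4, f@B2} | OUT={b@B3, c@B0, c@B5, d@B2, e@B4, f@B1}
  B2: | IN={b@B3, c@B0, c@B5, d@B2, e@B4, f@B1} | OUT={b@B3, c@B0, c@B5, d@B2, e@B4, f@B2}
  B3: | IN={b@B3, c@B0, c@B5, d@B2, e@B4, f@B2} | OUT={b@B3, c@B0, c@B5, d@B2, e@B4, f@B2}
  B4: | IN={b@B3, c@B0, c@B5, d@B2, e@B4, f@B2} | OUT={b@B3, c@B0, c@B5, d@B2, e@B4, f@B2}
  B5: | IN={b@B3, c@B0, c@B5, d@B2, e@B4, f@B2} | OUT={b@B3, c@B5, d@B2, e@B4, f@B2}
  B6: | IN={b@B3, c@B5, d@B2, e@B4, f@B2} | OUT={b@B3, c@B5, d@B2, e@B6, f@B2}

Merge at B6: IN[B6] = OUT[B5] = {b@B3, c@B5, d@B2, e@B4, f@B2}
Applying B6's transfer function to that IN value gives OUT[B6] (row B6 above).

Answer: {b@B3, c@B5, d@B2, e@B6, f@B2}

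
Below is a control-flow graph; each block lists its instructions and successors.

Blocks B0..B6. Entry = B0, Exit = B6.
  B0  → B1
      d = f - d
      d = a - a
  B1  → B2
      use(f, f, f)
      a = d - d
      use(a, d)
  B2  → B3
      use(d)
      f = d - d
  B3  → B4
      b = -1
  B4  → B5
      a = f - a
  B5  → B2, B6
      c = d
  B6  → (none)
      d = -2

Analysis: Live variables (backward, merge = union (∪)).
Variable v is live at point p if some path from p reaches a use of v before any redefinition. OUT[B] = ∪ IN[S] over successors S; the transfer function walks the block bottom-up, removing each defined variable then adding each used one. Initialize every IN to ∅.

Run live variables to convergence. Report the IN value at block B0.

Per-block solution:
  B0: | IN={a, d, f} | OUT={d, f}
  B1: | IN={d, f} | OUT={a, d}
  B2: | IN={a, d} | OUT={a, d, f}
  B3: | IN={a, d, f} | OUT={a, d, f}
  B4: | IN={a, d, f} | OUT={a, d}
  B5: | IN={a, d} | OUT={a, d}
  B6: | IN={} | OUT={}

Merge at B0: OUT[B0] = IN[B1] = {d, f}
Applying B0's transfer function to that OUT value gives IN[B0] (row B0 above).

Answer: {a, d, f}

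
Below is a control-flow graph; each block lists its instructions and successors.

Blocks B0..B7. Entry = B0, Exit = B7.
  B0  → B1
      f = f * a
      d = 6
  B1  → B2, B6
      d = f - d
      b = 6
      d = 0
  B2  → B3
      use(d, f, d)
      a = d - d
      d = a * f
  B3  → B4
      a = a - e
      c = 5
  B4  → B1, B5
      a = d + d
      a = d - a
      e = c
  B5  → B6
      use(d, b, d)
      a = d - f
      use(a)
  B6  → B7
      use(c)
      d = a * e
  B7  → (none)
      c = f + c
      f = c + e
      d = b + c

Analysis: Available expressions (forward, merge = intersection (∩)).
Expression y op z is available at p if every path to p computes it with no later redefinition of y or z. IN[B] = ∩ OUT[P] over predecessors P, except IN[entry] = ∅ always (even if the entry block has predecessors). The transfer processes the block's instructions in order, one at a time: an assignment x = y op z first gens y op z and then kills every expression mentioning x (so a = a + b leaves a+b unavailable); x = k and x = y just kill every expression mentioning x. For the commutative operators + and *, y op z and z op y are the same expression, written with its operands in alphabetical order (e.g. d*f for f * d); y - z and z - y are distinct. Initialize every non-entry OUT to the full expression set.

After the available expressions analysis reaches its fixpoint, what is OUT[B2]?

Per-block solution:
  B0:   IN={}   OUT={}
  B1:   IN={}   OUT={}
  B2:   IN={}   OUT={a*f}
  B3:   IN={a*f}   OUT={}
  B4:   IN={}   OUT={d+d}
  B5:   IN={d+d}   OUT={d+d, d-f}
  B6:   IN={}   OUT={a*e}
  B7:   IN={a*e}   OUT={a*e, b+c, c+e}

Merge at B2: IN[B2] = OUT[B1] = {}
Applying B2's transfer function to that IN value gives OUT[B2] (row B2 above).

Answer: {a*f}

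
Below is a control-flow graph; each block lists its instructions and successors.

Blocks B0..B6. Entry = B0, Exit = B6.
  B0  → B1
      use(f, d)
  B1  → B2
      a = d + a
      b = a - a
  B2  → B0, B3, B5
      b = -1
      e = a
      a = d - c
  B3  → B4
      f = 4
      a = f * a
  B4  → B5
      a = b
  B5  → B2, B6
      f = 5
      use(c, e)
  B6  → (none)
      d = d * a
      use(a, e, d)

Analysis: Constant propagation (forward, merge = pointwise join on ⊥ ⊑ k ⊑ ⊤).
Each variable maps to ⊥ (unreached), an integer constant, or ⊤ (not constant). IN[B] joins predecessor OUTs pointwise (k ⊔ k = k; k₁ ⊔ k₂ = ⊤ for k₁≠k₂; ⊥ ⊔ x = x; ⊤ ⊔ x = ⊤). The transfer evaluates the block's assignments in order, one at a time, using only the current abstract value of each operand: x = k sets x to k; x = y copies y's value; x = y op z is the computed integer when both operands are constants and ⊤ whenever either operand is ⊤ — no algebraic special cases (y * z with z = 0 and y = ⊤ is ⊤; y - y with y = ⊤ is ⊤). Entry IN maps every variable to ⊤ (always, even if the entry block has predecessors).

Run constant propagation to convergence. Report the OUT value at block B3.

Answer: {a: ⊤, b: -1, c: ⊤, d: ⊤, e: ⊤, f: 4}

Working:
Per-block solution:
  B0:  IN=(all ⊤)  OUT=(all ⊤)
  B1:  IN=(all ⊤)  OUT=(all ⊤)
  B2:  IN=(all ⊤)  OUT={b:-1; rest ⊤}
  B3:  IN={b:-1; rest ⊤}  OUT={b:-1, f:4; rest ⊤}
  B4:  IN={b:-1, f:4; rest ⊤}  OUT={a:-1, b:-1, f:4; rest ⊤}
  B5:  IN={b:-1; rest ⊤}  OUT={b:-1, f:5; rest ⊤}
  B6:  IN={b:-1, f:5; rest ⊤}  OUT={b:-1, f:5; rest ⊤}

Merge at B3: IN[B3] = OUT[B2] = {a: ⊤, b: -1, c: ⊤, d: ⊤, e: ⊤, f: ⊤}
Applying B3's transfer function to that IN value gives OUT[B3] (row B3 above).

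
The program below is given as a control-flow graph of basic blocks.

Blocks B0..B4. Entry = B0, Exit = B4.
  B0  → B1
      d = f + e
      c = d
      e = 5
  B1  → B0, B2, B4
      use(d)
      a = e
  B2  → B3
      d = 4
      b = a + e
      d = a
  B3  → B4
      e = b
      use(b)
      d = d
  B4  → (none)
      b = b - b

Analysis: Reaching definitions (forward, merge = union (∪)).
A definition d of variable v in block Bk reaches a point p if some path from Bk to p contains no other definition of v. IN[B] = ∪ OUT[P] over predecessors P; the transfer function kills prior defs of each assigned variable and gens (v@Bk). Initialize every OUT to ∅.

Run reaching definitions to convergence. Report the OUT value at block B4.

Converged values:
  B0: | IN={a@B1, c@B0, d@B0, e@B0} | OUT={a@B1, c@B0, d@B0, e@B0}
  B1: | IN={a@B1, c@B0, d@B0, e@B0} | OUT={a@B1, c@B0, d@B0, e@B0}
  B2: | IN={a@B1, c@B0, d@B0, e@B0} | OUT={a@B1, b@B2, c@B0, d@B2, e@B0}
  B3: | IN={a@B1, b@B2, c@B0, d@B2, e@B0} | OUT={a@B1, b@B2, c@B0, d@B3, e@B3}
  B4: | IN={a@B1, b@B2, c@B0, d@B0, d@B3, e@B0, e@B3} | OUT={a@B1, b@B4, c@B0, d@B0, d@B3, e@B0, e@B3}

Merge at B4: IN[B4] = OUT[B1] ⊔ OUT[B3] = {a@B1, b@B2, c@B0, d@B0, d@B3, e@B0, e@B3}
Applying B4's transfer function to that IN value gives OUT[B4] (row B4 above).

Answer: {a@B1, b@B4, c@B0, d@B0, d@B3, e@B0, e@B3}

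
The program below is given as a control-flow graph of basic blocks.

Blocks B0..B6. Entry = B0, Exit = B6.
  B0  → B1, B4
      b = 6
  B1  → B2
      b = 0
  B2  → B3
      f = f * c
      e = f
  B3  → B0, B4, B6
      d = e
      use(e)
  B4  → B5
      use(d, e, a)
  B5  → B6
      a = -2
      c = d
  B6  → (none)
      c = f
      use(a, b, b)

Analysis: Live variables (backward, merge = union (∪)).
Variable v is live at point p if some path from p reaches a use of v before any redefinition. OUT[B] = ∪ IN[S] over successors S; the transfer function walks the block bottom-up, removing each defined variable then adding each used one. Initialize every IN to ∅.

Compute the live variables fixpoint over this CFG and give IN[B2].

Per-block solution:
  B0:  IN={a, c, d, e, f}  OUT={a, b, c, d, e, f}
  B1:  IN={a, c, f}  OUT={a, b, c, f}
  B2:  IN={a, b, c, f}  OUT={a, b, c, e, f}
  B3:  IN={a, b, c, e, f}  OUT={a, b, c, d, e, f}
  B4:  IN={a, b, d, e, f}  OUT={b, d, f}
  B5:  IN={b, d, f}  OUT={a, b, f}
  B6:  IN={a, b, f}  OUT={}

Merge at B2: OUT[B2] = IN[B3] = {a, b, c, e, f}
Applying B2's transfer function to that OUT value gives IN[B2] (row B2 above).

Answer: {a, b, c, f}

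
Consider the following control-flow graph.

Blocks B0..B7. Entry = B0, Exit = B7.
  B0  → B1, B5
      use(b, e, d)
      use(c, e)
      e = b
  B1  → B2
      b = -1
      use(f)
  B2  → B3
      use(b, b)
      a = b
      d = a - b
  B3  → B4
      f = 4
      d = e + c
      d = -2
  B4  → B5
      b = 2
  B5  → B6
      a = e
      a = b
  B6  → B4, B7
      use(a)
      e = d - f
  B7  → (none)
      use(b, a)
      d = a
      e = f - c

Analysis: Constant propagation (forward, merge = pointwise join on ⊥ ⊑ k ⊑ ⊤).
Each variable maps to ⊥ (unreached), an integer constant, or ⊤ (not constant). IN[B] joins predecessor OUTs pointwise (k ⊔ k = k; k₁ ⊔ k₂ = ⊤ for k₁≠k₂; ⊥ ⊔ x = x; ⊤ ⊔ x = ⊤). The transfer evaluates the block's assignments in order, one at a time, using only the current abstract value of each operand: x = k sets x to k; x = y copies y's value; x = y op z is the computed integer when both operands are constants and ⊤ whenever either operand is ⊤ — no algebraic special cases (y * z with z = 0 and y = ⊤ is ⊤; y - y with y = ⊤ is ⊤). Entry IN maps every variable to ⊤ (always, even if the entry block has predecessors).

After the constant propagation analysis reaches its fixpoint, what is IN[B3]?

Answer: {a: -1, b: -1, c: ⊤, d: 0, e: ⊤, f: ⊤}

Working:
Fixpoint table:
  B0:  IN=(all ⊤)  OUT=(all ⊤)
  B1:  IN=(all ⊤)  OUT={b:-1; rest ⊤}
  B2:  IN={b:-1; rest ⊤}  OUT={a:-1, b:-1, d:0; rest ⊤}
  B3:  IN={a:-1, b:-1, d:0; rest ⊤}  OUT={a:-1, b:-1, d:-2, f:4; rest ⊤}
  B4:  IN=(all ⊤)  OUT={b:2; rest ⊤}
  B5:  IN=(all ⊤)  OUT=(all ⊤)
  B6:  IN=(all ⊤)  OUT=(all ⊤)
  B7:  IN=(all ⊤)  OUT=(all ⊤)

Merge at B3: IN[B3] = OUT[B2] = {a: -1, b: -1, c: ⊤, d: 0, e: ⊤, f: ⊤}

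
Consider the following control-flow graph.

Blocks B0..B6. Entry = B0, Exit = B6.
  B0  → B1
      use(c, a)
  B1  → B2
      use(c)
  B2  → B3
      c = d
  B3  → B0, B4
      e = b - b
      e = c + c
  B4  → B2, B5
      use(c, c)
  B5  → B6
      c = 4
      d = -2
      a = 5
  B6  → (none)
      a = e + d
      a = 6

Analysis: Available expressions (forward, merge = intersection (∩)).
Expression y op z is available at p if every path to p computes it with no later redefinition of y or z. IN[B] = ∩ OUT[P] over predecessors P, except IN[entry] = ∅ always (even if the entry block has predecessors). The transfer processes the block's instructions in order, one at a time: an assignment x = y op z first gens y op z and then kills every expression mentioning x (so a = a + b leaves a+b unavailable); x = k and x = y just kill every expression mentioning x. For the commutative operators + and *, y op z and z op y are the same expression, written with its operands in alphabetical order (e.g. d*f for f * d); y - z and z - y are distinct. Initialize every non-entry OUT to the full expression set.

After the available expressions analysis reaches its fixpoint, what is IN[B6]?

Per-block solution:
  B0: | IN={} | OUT={}
  B1: | IN={} | OUT={}
  B2: | IN={} | OUT={}
  B3: | IN={} | OUT={b-b, c+c}
  B4: | IN={b-b, c+c} | OUT={b-b, c+c}
  B5: | IN={b-b, c+c} | OUT={b-b}
  B6: | IN={b-b} | OUT={b-b, d+e}

Merge at B6: IN[B6] = OUT[B5] = {b-b}

Answer: {b-b}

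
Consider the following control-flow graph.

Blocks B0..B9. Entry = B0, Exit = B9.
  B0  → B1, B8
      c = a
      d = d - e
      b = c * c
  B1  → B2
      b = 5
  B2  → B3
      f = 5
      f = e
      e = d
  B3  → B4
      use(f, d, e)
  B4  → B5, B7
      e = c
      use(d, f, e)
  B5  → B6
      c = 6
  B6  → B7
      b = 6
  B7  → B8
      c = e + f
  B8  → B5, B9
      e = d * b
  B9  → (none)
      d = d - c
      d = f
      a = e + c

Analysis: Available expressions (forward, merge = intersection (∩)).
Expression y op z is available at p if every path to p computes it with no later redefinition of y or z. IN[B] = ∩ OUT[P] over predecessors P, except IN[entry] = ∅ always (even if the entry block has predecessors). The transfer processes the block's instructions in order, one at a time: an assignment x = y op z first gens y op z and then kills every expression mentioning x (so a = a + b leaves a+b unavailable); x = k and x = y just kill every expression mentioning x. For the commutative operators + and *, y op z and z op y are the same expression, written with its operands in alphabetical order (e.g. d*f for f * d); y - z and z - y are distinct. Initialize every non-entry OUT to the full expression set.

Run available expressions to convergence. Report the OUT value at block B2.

Converged values:
  B0:  IN={}  OUT={c*c}
  B1:  IN={c*c}  OUT={c*c}
  B2:  IN={c*c}  OUT={c*c}
  B3:  IN={c*c}  OUT={c*c}
  B4:  IN={c*c}  OUT={c*c}
  B5:  IN={}  OUT={}
  B6:  IN={}  OUT={}
  B7:  IN={}  OUT={e+f}
  B8:  IN={}  OUT={b*d}
  B9:  IN={b*d}  OUT={c+e}

Merge at B2: IN[B2] = OUT[B1] = {c*c}
Applying B2's transfer function to that IN value gives OUT[B2] (row B2 above).

Answer: {c*c}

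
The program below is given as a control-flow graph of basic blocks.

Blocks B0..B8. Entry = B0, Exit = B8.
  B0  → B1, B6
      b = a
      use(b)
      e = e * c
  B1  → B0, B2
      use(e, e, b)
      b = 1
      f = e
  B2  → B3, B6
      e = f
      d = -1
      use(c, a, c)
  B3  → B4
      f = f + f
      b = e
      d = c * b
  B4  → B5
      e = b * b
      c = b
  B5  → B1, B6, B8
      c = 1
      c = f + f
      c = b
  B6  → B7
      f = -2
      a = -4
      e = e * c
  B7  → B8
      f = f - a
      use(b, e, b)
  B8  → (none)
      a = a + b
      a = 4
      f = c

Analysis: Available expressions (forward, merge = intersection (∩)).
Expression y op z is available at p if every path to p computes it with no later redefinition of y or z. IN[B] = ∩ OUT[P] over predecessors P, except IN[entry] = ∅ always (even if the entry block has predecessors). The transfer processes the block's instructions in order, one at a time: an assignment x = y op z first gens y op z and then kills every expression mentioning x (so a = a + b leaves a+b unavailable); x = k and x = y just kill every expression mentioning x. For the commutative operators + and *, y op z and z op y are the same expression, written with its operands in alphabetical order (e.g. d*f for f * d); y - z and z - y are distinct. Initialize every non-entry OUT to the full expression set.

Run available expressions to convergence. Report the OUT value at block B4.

Per-block solution:
  B0:   IN={}   OUT={}
  B1:   IN={}   OUT={}
  B2:   IN={}   OUT={}
  B3:   IN={}   OUT={b*c}
  B4:   IN={b*c}   OUT={b*b}
  B5:   IN={b*b}   OUT={b*b, f+f}
  B6:   IN={}   OUT={}
  B7:   IN={}   OUT={}
  B8:   IN={}   OUT={}

Merge at B4: IN[B4] = OUT[B3] = {b*c}
Applying B4's transfer function to that IN value gives OUT[B4] (row B4 above).

Answer: {b*b}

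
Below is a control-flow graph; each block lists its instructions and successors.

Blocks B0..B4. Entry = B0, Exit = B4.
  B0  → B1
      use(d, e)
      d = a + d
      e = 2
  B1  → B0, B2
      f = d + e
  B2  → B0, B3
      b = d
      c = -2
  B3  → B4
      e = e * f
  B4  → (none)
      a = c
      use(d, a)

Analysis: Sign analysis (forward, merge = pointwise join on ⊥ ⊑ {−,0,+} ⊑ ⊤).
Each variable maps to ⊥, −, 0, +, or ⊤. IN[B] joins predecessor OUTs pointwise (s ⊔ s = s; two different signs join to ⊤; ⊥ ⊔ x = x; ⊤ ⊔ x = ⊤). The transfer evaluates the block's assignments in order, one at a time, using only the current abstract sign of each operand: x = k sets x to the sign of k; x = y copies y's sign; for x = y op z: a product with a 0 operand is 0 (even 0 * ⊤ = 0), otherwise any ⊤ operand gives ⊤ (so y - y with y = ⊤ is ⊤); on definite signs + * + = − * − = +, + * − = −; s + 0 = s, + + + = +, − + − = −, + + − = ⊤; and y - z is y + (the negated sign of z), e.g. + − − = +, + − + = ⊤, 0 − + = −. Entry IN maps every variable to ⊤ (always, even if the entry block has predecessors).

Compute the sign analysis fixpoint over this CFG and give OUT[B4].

Fixpoint table:
  B0:  IN=(all ⊤)  OUT={e:+; rest ⊤}
  B1:  IN={e:+; rest ⊤}  OUT={e:+; rest ⊤}
  B2:  IN={e:+; rest ⊤}  OUT={c:-, e:+; rest ⊤}
  B3:  IN={c:-, e:+; rest ⊤}  OUT={c:-; rest ⊤}
  B4:  IN={c:-; rest ⊤}  OUT={a:-, c:-; rest ⊤}

Merge at B4: IN[B4] = OUT[B3] = {a: ⊤, b: ⊤, c: -, d: ⊤, e: ⊤, f: ⊤}
Applying B4's transfer function to that IN value gives OUT[B4] (row B4 above).

Answer: {a: -, b: ⊤, c: -, d: ⊤, e: ⊤, f: ⊤}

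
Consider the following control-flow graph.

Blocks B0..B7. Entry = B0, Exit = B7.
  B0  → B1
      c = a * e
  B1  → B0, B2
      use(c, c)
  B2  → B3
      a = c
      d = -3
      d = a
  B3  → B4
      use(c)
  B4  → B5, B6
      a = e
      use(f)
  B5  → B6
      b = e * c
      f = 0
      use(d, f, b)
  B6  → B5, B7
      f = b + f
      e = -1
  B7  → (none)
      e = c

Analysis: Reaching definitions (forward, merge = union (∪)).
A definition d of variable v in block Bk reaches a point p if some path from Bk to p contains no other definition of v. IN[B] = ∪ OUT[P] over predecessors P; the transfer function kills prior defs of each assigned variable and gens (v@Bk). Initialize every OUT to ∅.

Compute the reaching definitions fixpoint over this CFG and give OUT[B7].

Per-block solution:
  B0:   IN={c@B0}   OUT={c@B0}
  B1:   IN={c@B0}   OUT={c@B0}
  B2:   IN={c@B0}   OUT={a@B2, c@B0, d@B2}
  B3:   IN={a@B2, c@B0, d@B2}   OUT={a@B2, c@B0, d@B2}
  B4:   IN={a@B2, c@B0, d@B2}   OUT={a@B4, c@B0, d@B2}
  B5:   IN={a@B4, b@B5, c@B0, d@B2, e@B6, f@B6}   OUT={a@B4, b@B5, c@B0, d@B2, e@B6, f@B5}
  B6:   IN={a@B4, b@B5, c@B0, d@B2, e@B6, f@B5}   OUT={a@B4, b@B5, c@B0, d@B2, e@B6, f@B6}
  B7:   IN={a@B4, b@B5, c@B0, d@B2, e@B6, f@B6}   OUT={a@B4, b@B5, c@B0, d@B2, e@B7, f@B6}

Merge at B7: IN[B7] = OUT[B6] = {a@B4, b@B5, c@B0, d@B2, e@B6, f@B6}
Applying B7's transfer function to that IN value gives OUT[B7] (row B7 above).

Answer: {a@B4, b@B5, c@B0, d@B2, e@B7, f@B6}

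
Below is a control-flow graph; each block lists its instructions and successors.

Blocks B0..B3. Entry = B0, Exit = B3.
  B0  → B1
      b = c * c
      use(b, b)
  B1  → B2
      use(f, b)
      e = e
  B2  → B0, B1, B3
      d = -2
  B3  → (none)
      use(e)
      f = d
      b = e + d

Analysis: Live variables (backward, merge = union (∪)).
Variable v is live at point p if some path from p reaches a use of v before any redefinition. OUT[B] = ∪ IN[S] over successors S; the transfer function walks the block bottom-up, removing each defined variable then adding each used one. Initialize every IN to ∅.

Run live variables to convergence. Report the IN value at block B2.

Fixpoint table:
  B0:  IN={c, e, f}  OUT={b, c, e, f}
  B1:  IN={b, c, e, f}  OUT={b, c, e, f}
  B2:  IN={b, c, e, f}  OUT={b, c, d, e, f}
  B3:  IN={d, e}  OUT={}

Merge at B2: OUT[B2] = IN[B0] ⊔ IN[B1] ⊔ IN[B3] = {b, c, d, e, f}
Applying B2's transfer function to that OUT value gives IN[B2] (row B2 above).

Answer: {b, c, e, f}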